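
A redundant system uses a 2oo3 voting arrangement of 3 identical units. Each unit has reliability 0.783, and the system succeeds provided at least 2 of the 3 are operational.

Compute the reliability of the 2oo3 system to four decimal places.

0.8792

R = Σ_{i=2}^{3} C(3,i) p^i (1−p)^{3−i} with p = 0.783
C(3,2)·0.783^2·0.217^1 = 0.399121
C(3,3)·0.783^3·0.217^0 = 0.480049
Sum = 0.8792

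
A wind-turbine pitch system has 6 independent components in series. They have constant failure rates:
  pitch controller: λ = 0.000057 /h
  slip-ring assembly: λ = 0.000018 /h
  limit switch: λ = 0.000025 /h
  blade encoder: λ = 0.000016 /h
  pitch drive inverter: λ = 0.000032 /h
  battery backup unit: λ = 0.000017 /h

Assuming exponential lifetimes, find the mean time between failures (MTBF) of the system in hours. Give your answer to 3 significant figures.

Series of exponential components: λ_sys = Σ λ_i
λ_sys = 0.000057 + 0.000018 + 0.000025 + 0.000016 + 0.000032 + 0.000017 = 1.6500e-04 /h
MTBF = 1 / λ_sys = 6060 h

6060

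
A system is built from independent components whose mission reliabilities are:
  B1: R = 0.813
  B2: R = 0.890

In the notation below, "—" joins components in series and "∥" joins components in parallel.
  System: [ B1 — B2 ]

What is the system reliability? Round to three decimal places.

0.724

Series (B1 and B2): 0.81300 × 0.89000 = 0.724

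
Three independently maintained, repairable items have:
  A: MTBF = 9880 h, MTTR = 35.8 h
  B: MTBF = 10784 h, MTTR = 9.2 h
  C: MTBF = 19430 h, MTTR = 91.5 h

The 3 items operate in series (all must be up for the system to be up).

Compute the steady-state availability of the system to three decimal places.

0.991

A(A) = MTBF/(MTBF+MTTR) = 9880/(9880+35.8) = 0.996390
A(B) = MTBF/(MTBF+MTTR) = 10784/(10784+9.2) = 0.999148
A(C) = MTBF/(MTBF+MTTR) = 19430/(19430+91.5) = 0.995313
Series availability: 0.996390 × 0.999148 × 0.995313 = 0.991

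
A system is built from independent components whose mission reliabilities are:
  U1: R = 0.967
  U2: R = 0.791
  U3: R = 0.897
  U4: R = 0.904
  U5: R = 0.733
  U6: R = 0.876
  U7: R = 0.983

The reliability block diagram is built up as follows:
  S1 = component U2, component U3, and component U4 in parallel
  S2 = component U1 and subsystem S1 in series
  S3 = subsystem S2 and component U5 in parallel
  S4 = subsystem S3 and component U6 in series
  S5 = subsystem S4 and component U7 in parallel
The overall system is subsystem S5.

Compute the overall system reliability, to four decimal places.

Parallel (U2, U3, and U4): 1 − (1 − 0.791000)(1 − 0.897000)(1 − 0.904000) = 0.997933
Series (U1 and [0.997933]): 0.967000 × 0.997933 = 0.965001
Parallel ([0.965001] and U5): 1 − (1 − 0.965001)(1 − 0.733000) = 0.990655
Series ([0.990655] and U6): 0.990655 × 0.876000 = 0.867814
Parallel ([0.867814] and U7): 1 − (1 − 0.867814)(1 − 0.983000) = 0.9978

0.9978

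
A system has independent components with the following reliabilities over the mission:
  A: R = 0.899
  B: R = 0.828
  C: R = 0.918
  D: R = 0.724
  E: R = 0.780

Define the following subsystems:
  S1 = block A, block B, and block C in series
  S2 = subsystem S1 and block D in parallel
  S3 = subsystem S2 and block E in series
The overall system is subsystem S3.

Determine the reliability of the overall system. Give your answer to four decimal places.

Series (A, B, and C): 0.899000 × 0.828000 × 0.918000 = 0.683333
Parallel ([0.683333] and D): 1 − (1 − 0.683333)(1 − 0.724000) = 0.912600
Series ([0.912600] and E): 0.912600 × 0.780000 = 0.7118

0.7118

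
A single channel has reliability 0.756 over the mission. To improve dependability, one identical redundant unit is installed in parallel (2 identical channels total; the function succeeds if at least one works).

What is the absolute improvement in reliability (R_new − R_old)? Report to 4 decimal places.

R_before = 0.756
R_after = 1 − (1 − 0.756)^2 = 0.9405
ΔR = 0.9405 − 0.756 = 0.1845

0.1845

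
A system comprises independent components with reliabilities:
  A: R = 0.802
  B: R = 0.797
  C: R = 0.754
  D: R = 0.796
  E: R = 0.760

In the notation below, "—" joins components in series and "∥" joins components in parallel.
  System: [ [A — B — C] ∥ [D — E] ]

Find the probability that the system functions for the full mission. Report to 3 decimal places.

Series (A, B, and C): 0.80200 × 0.79700 × 0.75400 = 0.48195
Series (D and E): 0.79600 × 0.76000 = 0.60496
Parallel ([0.48195] and [0.60496]): 1 − (1 − 0.48195)(1 − 0.60496) = 0.795

0.795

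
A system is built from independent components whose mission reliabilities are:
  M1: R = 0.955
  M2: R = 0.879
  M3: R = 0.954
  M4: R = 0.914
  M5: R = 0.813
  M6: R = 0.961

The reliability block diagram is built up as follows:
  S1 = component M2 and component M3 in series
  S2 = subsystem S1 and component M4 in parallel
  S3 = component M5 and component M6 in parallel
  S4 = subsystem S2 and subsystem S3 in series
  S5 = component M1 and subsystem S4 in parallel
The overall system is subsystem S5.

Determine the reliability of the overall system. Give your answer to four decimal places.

Series (M2 and M3): 0.879000 × 0.954000 = 0.838566
Parallel ([0.838566] and M4): 1 − (1 − 0.838566)(1 − 0.914000) = 0.986117
Parallel (M5 and M6): 1 − (1 − 0.813000)(1 − 0.961000) = 0.992707
Series ([0.986117] and [0.992707]): 0.986117 × 0.992707 = 0.978925
Parallel (M1 and [0.978925]): 1 − (1 − 0.955000)(1 − 0.978925) = 0.9991

0.9991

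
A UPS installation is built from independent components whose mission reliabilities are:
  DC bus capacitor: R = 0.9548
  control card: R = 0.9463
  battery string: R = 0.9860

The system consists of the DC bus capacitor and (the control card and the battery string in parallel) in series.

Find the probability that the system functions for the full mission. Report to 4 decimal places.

Parallel (control card and battery string): 1 − (1 − 0.946300)(1 − 0.986000) = 0.999248
Series (DC bus capacitor and [0.999248]): 0.954800 × 0.999248 = 0.9541

0.9541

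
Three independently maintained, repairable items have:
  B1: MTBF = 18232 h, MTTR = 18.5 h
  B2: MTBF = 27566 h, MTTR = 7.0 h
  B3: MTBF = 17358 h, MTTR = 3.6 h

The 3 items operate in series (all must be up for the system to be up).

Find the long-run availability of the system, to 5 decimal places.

A(B1) = MTBF/(MTBF+MTTR) = 18232/(18232+18.5) = 0.998986
A(B2) = MTBF/(MTBF+MTTR) = 27566/(27566+7.0) = 0.999746
A(B3) = MTBF/(MTBF+MTTR) = 17358/(17358+3.6) = 0.999793
Series availability: 0.998986 × 0.999746 × 0.999793 = 0.99853

0.99853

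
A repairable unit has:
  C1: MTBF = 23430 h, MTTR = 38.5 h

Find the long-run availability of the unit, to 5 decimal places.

0.99836

A(C1) = MTBF/(MTBF+MTTR) = 23430/(23430+38.5) = 0.99836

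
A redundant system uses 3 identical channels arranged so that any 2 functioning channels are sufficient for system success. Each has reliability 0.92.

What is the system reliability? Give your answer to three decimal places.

0.982

R = Σ_{i=2}^{3} C(3,i) p^i (1−p)^{3−i} with p = 0.92
C(3,2)·0.92^2·0.08^1 = 0.20314
C(3,3)·0.92^3·0.08^0 = 0.77869
Sum = 0.982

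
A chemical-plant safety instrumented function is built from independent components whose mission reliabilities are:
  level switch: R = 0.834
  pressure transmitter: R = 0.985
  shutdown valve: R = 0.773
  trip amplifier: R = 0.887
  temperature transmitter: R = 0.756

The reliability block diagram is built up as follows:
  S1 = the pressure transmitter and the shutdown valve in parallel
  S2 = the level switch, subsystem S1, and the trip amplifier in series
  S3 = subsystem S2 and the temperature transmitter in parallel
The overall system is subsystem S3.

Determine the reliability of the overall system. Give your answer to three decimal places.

Parallel (pressure transmitter and shutdown valve): 1 − (1 − 0.98500)(1 − 0.77300) = 0.99660
Series (level switch, [0.99660], and trip amplifier): 0.83400 × 0.99660 × 0.88700 = 0.73724
Parallel ([0.73724] and temperature transmitter): 1 − (1 − 0.73724)(1 − 0.75600) = 0.936

0.936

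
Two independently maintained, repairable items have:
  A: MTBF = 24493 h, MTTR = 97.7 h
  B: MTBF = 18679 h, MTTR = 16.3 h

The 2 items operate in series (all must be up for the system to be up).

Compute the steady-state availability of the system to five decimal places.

0.99516

A(A) = MTBF/(MTBF+MTTR) = 24493/(24493+97.7) = 0.996027
A(B) = MTBF/(MTBF+MTTR) = 18679/(18679+16.3) = 0.999128
Series availability: 0.996027 × 0.999128 = 0.99516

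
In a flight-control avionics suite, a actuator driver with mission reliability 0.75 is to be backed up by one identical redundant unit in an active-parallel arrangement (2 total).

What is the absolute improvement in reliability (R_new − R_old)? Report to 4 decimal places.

R_before = 0.75
R_after = 1 − (1 − 0.75)^2 = 0.9375
ΔR = 0.9375 − 0.75 = 0.1875

0.1875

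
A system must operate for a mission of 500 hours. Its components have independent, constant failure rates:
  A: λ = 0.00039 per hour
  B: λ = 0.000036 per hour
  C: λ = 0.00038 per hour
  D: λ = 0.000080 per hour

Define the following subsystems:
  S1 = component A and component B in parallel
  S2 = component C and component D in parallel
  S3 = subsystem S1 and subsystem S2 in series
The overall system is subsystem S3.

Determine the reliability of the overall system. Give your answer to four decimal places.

0.9901

R(A) = exp(−0.00039 × 500) = 0.822835
R(B) = exp(−0.000036 × 500) = 0.982161
R(C) = exp(−0.00038 × 500) = 0.826959
R(D) = exp(−0.000080 × 500) = 0.960789
Parallel (A and B): 1 − (1 − 0.822835)(1 − 0.982161) = 0.996840
Parallel (C and D): 1 − (1 − 0.826959)(1 − 0.960789) = 0.993215
Series ([0.996840] and [0.993215]): 0.996840 × 0.993215 = 0.9901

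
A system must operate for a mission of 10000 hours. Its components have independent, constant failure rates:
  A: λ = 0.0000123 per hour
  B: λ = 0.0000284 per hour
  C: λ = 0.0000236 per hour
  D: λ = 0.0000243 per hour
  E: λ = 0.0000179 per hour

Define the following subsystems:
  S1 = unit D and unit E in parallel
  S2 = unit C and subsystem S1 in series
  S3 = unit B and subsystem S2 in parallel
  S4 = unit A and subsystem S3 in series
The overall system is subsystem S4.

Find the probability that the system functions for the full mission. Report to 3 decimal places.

0.832

R(A) = exp(−0.0000123 × 10000) = 0.88426
R(B) = exp(−0.0000284 × 10000) = 0.75277
R(C) = exp(−0.0000236 × 10000) = 0.78978
R(D) = exp(−0.0000243 × 10000) = 0.78427
R(E) = exp(−0.0000179 × 10000) = 0.83611
Parallel (D and E): 1 − (1 − 0.78427)(1 − 0.83611) = 0.96464
Series (C and [0.96464]): 0.78978 × 0.96464 = 0.76185
Parallel (B and [0.76185]): 1 − (1 − 0.75277)(1 − 0.76185) = 0.94112
Series (A and [0.94112]): 0.88426 × 0.94112 = 0.832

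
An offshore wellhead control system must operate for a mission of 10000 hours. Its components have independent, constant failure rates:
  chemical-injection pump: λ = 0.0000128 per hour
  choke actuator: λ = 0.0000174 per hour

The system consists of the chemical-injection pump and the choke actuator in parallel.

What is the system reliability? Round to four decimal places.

R(chemical-injection pump) = exp(−0.0000128 × 10000) = 0.879853
R(choke actuator) = exp(−0.0000174 × 10000) = 0.840297
Parallel (chemical-injection pump and choke actuator): 1 − (1 − 0.879853)(1 − 0.840297) = 0.9808

0.9808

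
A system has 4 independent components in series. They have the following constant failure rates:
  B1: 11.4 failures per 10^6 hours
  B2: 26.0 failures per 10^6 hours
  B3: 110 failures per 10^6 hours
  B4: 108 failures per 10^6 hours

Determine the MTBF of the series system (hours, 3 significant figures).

Series of exponential components: λ_sys = Σ λ_i
λ_sys = 0.0000114 + 0.0000260 + 0.000110 + 0.000108 = 2.5540e-04 /h
MTBF = 1 / λ_sys = 3920 h

3920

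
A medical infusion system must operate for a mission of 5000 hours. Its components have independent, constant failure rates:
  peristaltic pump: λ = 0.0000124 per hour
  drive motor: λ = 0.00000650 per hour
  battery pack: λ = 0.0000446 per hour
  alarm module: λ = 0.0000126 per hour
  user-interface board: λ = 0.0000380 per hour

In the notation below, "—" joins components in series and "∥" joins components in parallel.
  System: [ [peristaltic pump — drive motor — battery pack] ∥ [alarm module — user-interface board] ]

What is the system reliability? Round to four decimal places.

0.9392

R(peristaltic pump) = exp(−0.0000124 × 5000) = 0.939883
R(drive motor) = exp(−0.00000650 × 5000) = 0.968022
R(battery pack) = exp(−0.0000446 × 5000) = 0.800115
R(alarm module) = exp(−0.0000126 × 5000) = 0.938943
R(user-interface board) = exp(−0.0000380 × 5000) = 0.826959
Series (peristaltic pump, drive motor, and battery pack): 0.939883 × 0.968022 × 0.800115 = 0.727967
Series (alarm module and user-interface board): 0.938943 × 0.826959 = 0.776467
Parallel ([0.727967] and [0.776467]): 1 − (1 − 0.727967)(1 − 0.776467) = 0.9392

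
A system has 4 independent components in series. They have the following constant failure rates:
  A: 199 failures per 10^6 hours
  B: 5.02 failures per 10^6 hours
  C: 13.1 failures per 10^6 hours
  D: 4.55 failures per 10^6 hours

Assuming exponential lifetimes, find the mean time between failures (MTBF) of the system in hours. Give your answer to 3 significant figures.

4510

Series of exponential components: λ_sys = Σ λ_i
λ_sys = 0.000199 + 0.00000502 + 0.0000131 + 0.00000455 = 2.2167e-04 /h
MTBF = 1 / λ_sys = 4510 h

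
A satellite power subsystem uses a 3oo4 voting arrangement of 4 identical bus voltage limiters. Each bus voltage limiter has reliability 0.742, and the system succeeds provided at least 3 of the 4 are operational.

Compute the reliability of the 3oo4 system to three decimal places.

0.725

R = Σ_{i=3}^{4} C(4,i) p^i (1−p)^{4−i} with p = 0.742
C(4,3)·0.742^3·0.258^1 = 0.42159
C(4,4)·0.742^4·0.258^0 = 0.30312
Sum = 0.725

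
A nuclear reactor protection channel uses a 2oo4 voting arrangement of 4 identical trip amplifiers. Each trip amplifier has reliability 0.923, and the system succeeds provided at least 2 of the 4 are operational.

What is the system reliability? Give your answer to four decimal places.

0.9983

R = Σ_{i=2}^{4} C(4,i) p^i (1−p)^{4−i} with p = 0.923
C(4,2)·0.923^2·0.077^2 = 0.030307
C(4,3)·0.923^3·0.077^1 = 0.242190
C(4,4)·0.923^4·0.077^0 = 0.725783
Sum = 0.9983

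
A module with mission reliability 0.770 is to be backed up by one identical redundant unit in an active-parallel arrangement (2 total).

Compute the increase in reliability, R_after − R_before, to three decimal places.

R_before = 0.770
R_after = 1 − (1 − 0.770)^2 = 0.947
ΔR = 0.947 − 0.770 = 0.177

0.177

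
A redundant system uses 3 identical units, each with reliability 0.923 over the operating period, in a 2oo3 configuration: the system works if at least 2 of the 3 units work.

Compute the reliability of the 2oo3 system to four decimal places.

0.9831

R = Σ_{i=2}^{3} C(3,i) p^i (1−p)^{3−i} with p = 0.923
C(3,2)·0.923^2·0.077^1 = 0.196796
C(3,3)·0.923^3·0.077^0 = 0.786330
Sum = 0.9831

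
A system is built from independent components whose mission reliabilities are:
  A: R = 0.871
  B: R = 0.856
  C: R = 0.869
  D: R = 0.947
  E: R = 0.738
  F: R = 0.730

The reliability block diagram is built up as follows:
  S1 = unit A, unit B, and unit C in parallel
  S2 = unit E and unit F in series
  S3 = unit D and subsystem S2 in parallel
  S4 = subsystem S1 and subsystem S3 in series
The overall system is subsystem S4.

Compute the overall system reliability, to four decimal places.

0.9732

Parallel (A, B, and C): 1 − (1 − 0.871000)(1 − 0.856000)(1 − 0.869000) = 0.997567
Series (E and F): 0.738000 × 0.730000 = 0.538740
Parallel (D and [0.538740]): 1 − (1 − 0.947000)(1 − 0.538740) = 0.975553
Series ([0.997567] and [0.975553]): 0.997567 × 0.975553 = 0.9732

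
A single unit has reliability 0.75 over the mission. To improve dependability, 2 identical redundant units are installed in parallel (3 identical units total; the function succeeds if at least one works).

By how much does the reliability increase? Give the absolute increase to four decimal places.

R_before = 0.75
R_after = 1 − (1 − 0.75)^3 = 0.9844
ΔR = 0.9844 − 0.75 = 0.2344

0.2344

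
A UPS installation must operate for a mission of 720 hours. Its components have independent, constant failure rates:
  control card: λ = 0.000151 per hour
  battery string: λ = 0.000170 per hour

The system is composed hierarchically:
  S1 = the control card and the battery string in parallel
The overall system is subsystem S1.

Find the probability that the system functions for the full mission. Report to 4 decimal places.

R(control card) = exp(−0.000151 × 720) = 0.896982
R(battery string) = exp(−0.000170 × 720) = 0.884794
Parallel (control card and battery string): 1 − (1 − 0.896982)(1 − 0.884794) = 0.9881

0.9881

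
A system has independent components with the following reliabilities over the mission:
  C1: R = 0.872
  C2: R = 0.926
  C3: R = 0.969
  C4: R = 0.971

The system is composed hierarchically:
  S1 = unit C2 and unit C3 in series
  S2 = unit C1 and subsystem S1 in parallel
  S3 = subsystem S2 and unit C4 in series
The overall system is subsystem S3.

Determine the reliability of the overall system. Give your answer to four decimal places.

0.9582

Series (C2 and C3): 0.926000 × 0.969000 = 0.897294
Parallel (C1 and [0.897294]): 1 − (1 − 0.872000)(1 − 0.897294) = 0.986854
Series ([0.986854] and C4): 0.986854 × 0.971000 = 0.9582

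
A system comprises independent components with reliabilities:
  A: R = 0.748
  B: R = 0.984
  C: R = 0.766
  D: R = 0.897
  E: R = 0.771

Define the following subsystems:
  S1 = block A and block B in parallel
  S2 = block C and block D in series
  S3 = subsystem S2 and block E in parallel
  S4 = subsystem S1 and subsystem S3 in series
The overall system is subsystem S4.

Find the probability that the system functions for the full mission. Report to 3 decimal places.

0.925

Parallel (A and B): 1 − (1 − 0.74800)(1 − 0.98400) = 0.99597
Series (C and D): 0.76600 × 0.89700 = 0.68710
Parallel ([0.68710] and E): 1 − (1 − 0.68710)(1 − 0.77100) = 0.92835
Series ([0.99597] and [0.92835]): 0.99597 × 0.92835 = 0.925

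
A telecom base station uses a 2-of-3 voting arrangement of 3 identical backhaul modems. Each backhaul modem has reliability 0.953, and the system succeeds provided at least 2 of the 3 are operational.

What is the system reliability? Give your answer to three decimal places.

R = Σ_{i=2}^{3} C(3,i) p^i (1−p)^{3−i} with p = 0.953
C(3,2)·0.953^2·0.047^1 = 0.12806
C(3,3)·0.953^3·0.047^0 = 0.86552
Sum = 0.994

0.994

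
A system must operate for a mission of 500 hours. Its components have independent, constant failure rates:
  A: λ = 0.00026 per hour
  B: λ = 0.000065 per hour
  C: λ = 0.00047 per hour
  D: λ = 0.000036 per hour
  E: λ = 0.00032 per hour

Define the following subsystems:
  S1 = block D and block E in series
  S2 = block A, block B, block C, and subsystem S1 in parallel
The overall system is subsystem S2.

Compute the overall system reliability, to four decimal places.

R(A) = exp(−0.00026 × 500) = 0.878095
R(B) = exp(−0.000065 × 500) = 0.968022
R(C) = exp(−0.00047 × 500) = 0.790571
R(D) = exp(−0.000036 × 500) = 0.982161
R(E) = exp(−0.00032 × 500) = 0.852144
Series (D and E): 0.982161 × 0.852144 = 0.836943
Parallel (A, B, C, and [0.836943]): 1 − (1 − 0.878095)(1 − 0.968022)(1 − 0.790571)(1 − 0.836943) = 0.9999

0.9999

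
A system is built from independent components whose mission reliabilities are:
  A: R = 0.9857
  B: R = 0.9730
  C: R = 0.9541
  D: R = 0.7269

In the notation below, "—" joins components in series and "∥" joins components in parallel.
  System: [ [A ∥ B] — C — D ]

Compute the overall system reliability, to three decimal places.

0.693

Parallel (A and B): 1 − (1 − 0.98570)(1 − 0.97300) = 0.99961
Series ([0.99961], C, and D): 0.99961 × 0.95410 × 0.72690 = 0.693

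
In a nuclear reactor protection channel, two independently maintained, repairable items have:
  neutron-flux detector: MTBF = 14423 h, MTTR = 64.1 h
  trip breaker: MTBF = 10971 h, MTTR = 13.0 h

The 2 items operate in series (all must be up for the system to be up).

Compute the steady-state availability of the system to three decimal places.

A(neutron-flux detector) = MTBF/(MTBF+MTTR) = 14423/(14423+64.1) = 0.995575
A(trip breaker) = MTBF/(MTBF+MTTR) = 10971/(10971+13.0) = 0.998816
Series availability: 0.995575 × 0.998816 = 0.994

0.994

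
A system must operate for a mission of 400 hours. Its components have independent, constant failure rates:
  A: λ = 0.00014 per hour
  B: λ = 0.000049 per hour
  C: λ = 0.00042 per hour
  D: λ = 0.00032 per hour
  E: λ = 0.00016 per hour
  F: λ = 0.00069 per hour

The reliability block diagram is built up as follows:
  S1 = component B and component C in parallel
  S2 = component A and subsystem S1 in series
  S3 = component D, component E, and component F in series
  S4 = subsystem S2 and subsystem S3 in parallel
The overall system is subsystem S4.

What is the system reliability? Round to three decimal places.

R(A) = exp(−0.00014 × 400) = 0.94554
R(B) = exp(−0.000049 × 400) = 0.98059
R(C) = exp(−0.00042 × 400) = 0.84535
R(D) = exp(−0.00032 × 400) = 0.87985
R(E) = exp(−0.00016 × 400) = 0.93800
R(F) = exp(−0.00069 × 400) = 0.75881
Parallel (B and C): 1 − (1 − 0.98059)(1 − 0.84535) = 0.99700
Series (A and [0.99700]): 0.94554 × 0.99700 = 0.94270
Series (D, E, and F): 0.87985 × 0.93800 × 0.75881 = 0.62625
Parallel ([0.94270] and [0.62625]): 1 − (1 − 0.94270)(1 − 0.62625) = 0.979

0.979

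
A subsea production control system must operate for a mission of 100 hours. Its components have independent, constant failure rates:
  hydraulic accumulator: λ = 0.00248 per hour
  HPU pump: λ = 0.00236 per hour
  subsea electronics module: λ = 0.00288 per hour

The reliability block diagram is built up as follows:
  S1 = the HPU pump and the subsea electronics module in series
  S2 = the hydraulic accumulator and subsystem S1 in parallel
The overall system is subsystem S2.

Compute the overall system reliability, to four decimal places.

R(hydraulic accumulator) = exp(−0.00248 × 100) = 0.780360
R(HPU pump) = exp(−0.00236 × 100) = 0.789781
R(subsea electronics module) = exp(−0.00288 × 100) = 0.749762
Series (HPU pump and subsea electronics module): 0.789781 × 0.749762 = 0.592148
Parallel (hydraulic accumulator and [0.592148]): 1 − (1 − 0.780360)(1 − 0.592148) = 0.9104

0.9104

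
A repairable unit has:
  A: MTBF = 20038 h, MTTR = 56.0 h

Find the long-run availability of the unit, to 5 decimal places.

A(A) = MTBF/(MTBF+MTTR) = 20038/(20038+56.0) = 0.99721

0.99721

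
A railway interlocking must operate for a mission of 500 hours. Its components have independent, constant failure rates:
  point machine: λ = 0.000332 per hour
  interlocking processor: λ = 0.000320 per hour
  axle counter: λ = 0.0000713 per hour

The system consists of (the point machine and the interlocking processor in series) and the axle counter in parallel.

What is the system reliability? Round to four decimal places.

0.9903

R(point machine) = exp(−0.000332 × 500) = 0.847046
R(interlocking processor) = exp(−0.000320 × 500) = 0.852144
R(axle counter) = exp(−0.0000713 × 500) = 0.964978
Series (point machine and interlocking processor): 0.847046 × 0.852144 = 0.721805
Parallel ([0.721805] and axle counter): 1 − (1 − 0.721805)(1 − 0.964978) = 0.9903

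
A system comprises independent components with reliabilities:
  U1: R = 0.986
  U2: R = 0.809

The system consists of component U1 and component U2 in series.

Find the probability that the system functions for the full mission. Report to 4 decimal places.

Series (U1 and U2): 0.986000 × 0.809000 = 0.7977

0.7977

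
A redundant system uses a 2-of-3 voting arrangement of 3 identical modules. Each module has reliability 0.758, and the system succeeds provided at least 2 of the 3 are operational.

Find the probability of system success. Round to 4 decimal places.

0.8527

R = Σ_{i=2}^{3} C(3,i) p^i (1−p)^{3−i} with p = 0.758
C(3,2)·0.758^2·0.242^1 = 0.417133
C(3,3)·0.758^3·0.242^0 = 0.435520
Sum = 0.8527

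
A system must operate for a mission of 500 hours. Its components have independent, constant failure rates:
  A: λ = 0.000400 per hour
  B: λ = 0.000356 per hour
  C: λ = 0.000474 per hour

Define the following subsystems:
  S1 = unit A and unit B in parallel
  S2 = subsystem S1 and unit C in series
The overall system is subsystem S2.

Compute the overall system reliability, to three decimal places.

R(A) = exp(−0.000400 × 500) = 0.81873
R(B) = exp(−0.000356 × 500) = 0.83694
R(C) = exp(−0.000474 × 500) = 0.78899
Parallel (A and B): 1 − (1 − 0.81873)(1 − 0.83694) = 0.97044
Series ([0.97044] and C): 0.97044 × 0.78899 = 0.766

0.766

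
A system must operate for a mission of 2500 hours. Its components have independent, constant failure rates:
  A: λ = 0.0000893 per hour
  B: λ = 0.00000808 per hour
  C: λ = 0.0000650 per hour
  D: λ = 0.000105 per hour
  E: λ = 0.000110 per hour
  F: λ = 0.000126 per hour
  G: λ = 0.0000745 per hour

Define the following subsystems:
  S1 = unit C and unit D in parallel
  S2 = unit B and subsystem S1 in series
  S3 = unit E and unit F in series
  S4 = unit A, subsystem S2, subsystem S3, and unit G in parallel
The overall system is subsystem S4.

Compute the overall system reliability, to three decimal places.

0.999

R(A) = exp(−0.0000893 × 2500) = 0.79991
R(B) = exp(−0.00000808 × 2500) = 0.98000
R(C) = exp(−0.0000650 × 2500) = 0.85002
R(D) = exp(−0.000105 × 2500) = 0.76913
R(E) = exp(−0.000110 × 2500) = 0.75957
R(F) = exp(−0.000126 × 2500) = 0.72979
R(G) = exp(−0.0000745 × 2500) = 0.83007
Parallel (C and D): 1 − (1 − 0.85002)(1 − 0.76913) = 0.96537
Series (B and [0.96537]): 0.98000 × 0.96537 = 0.94606
Series (E and F): 0.75957 × 0.72979 = 0.55433
Parallel (A, [0.94606], [0.55433], and G): 1 − (1 − 0.79991)(1 − 0.94606)(1 − 0.55433)(1 − 0.83007) = 0.999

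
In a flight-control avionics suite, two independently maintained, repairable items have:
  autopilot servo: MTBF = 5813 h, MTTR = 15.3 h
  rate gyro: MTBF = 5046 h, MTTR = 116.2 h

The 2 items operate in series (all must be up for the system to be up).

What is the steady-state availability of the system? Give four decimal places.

0.9749

A(autopilot servo) = MTBF/(MTBF+MTTR) = 5813/(5813+15.3) = 0.997375
A(rate gyro) = MTBF/(MTBF+MTTR) = 5046/(5046+116.2) = 0.977490
Series availability: 0.997375 × 0.977490 = 0.9749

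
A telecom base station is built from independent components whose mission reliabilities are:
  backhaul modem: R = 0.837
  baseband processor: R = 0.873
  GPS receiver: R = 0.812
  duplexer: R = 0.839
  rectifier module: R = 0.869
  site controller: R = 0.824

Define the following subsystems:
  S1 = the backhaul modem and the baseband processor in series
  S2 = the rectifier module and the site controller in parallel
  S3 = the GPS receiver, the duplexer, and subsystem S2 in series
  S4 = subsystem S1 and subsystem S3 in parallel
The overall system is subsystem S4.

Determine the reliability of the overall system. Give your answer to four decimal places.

Series (backhaul modem and baseband processor): 0.837000 × 0.873000 = 0.730701
Parallel (rectifier module and site controller): 1 − (1 − 0.869000)(1 − 0.824000) = 0.976944
Series (GPS receiver, duplexer, and [0.976944]): 0.812000 × 0.839000 × 0.976944 = 0.665561
Parallel ([0.730701] and [0.665561]): 1 − (1 − 0.730701)(1 − 0.665561) = 0.9099

0.9099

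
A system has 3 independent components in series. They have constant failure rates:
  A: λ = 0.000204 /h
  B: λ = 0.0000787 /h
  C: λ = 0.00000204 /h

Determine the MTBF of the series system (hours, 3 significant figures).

Series of exponential components: λ_sys = Σ λ_i
λ_sys = 0.000204 + 0.0000787 + 0.00000204 = 2.8474e-04 /h
MTBF = 1 / λ_sys = 3510 h

3510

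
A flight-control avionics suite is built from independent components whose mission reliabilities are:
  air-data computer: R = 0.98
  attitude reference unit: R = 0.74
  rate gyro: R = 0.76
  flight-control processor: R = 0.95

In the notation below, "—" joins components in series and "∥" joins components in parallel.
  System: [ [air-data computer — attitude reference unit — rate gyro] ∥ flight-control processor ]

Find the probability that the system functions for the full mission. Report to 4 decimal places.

0.9776

Series (air-data computer, attitude reference unit, and rate gyro): 0.980000 × 0.740000 × 0.760000 = 0.551152
Parallel ([0.551152] and flight-control processor): 1 − (1 − 0.551152)(1 − 0.950000) = 0.9776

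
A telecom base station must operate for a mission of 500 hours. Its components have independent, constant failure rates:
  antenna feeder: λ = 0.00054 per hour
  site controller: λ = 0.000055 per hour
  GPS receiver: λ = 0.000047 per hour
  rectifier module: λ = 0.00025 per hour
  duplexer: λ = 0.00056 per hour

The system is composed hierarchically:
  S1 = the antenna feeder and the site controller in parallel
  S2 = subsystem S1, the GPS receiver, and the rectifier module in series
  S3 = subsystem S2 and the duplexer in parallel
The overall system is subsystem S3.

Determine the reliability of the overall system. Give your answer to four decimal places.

0.9649

R(antenna feeder) = exp(−0.00054 × 500) = 0.763379
R(site controller) = exp(−0.000055 × 500) = 0.972875
R(GPS receiver) = exp(−0.000047 × 500) = 0.976774
R(rectifier module) = exp(−0.00025 × 500) = 0.882497
R(duplexer) = exp(−0.00056 × 500) = 0.755784
Parallel (antenna feeder and site controller): 1 − (1 − 0.763379)(1 − 0.972875) = 0.993582
Series ([0.993582], GPS receiver, and rectifier module): 0.993582 × 0.976774 × 0.882497 = 0.856468
Parallel ([0.856468] and duplexer): 1 − (1 − 0.856468)(1 − 0.755784) = 0.9649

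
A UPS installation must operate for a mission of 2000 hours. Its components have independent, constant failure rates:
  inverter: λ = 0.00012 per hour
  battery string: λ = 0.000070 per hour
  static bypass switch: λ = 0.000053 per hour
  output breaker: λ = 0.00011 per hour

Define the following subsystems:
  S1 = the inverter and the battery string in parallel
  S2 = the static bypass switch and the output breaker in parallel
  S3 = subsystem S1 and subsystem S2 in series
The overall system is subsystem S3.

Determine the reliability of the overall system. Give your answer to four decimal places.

0.9528

R(inverter) = exp(−0.00012 × 2000) = 0.786628
R(battery string) = exp(−0.000070 × 2000) = 0.869358
R(static bypass switch) = exp(−0.000053 × 2000) = 0.899425
R(output breaker) = exp(−0.00011 × 2000) = 0.802519
Parallel (inverter and battery string): 1 − (1 − 0.786628)(1 − 0.869358) = 0.972125
Parallel (static bypass switch and output breaker): 1 − (1 − 0.899425)(1 − 0.802519) = 0.980138
Series ([0.972125] and [0.980138]): 0.972125 × 0.980138 = 0.9528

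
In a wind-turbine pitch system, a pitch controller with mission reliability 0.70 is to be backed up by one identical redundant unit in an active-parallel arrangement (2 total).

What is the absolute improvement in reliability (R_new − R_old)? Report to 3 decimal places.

0.210

R_before = 0.70
R_after = 1 − (1 − 0.70)^2 = 0.910
ΔR = 0.910 − 0.70 = 0.210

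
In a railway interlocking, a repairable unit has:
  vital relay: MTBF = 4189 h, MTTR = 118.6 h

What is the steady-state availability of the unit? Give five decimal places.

0.97247

A(vital relay) = MTBF/(MTBF+MTTR) = 4189/(4189+118.6) = 0.97247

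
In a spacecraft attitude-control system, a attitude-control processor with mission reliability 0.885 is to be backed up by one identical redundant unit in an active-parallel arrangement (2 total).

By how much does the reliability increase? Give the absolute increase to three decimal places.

0.102

R_before = 0.885
R_after = 1 − (1 − 0.885)^2 = 0.987
ΔR = 0.987 − 0.885 = 0.102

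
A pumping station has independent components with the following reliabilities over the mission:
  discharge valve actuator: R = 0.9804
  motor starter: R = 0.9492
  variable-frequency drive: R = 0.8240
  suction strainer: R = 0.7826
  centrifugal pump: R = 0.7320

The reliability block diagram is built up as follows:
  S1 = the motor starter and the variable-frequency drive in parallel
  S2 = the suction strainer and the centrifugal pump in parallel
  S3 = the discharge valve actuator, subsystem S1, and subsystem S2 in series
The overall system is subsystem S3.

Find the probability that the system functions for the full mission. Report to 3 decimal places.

Parallel (motor starter and variable-frequency drive): 1 − (1 − 0.94920)(1 − 0.82400) = 0.99106
Parallel (suction strainer and centrifugal pump): 1 − (1 − 0.78260)(1 − 0.73200) = 0.94174
Series (discharge valve actuator, [0.99106], and [0.94174]): 0.98040 × 0.99106 × 0.94174 = 0.915

0.915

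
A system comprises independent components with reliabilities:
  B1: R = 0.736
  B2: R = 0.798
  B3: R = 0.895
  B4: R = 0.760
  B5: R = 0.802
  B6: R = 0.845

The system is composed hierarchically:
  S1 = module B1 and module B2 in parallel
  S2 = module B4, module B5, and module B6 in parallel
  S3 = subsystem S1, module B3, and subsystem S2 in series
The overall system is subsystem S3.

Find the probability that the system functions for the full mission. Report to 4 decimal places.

Parallel (B1 and B2): 1 − (1 − 0.736000)(1 − 0.798000) = 0.946672
Parallel (B4, B5, and B6): 1 − (1 − 0.760000)(1 − 0.802000)(1 − 0.845000) = 0.992634
Series ([0.946672], B3, and [0.992634]): 0.946672 × 0.895000 × 0.992634 = 0.8410

0.8410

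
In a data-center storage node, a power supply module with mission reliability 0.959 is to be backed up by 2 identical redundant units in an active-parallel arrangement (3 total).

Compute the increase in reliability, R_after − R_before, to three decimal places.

0.041

R_before = 0.959
R_after = 1 − (1 − 0.959)^3 = 1.000
ΔR = 1.000 − 0.959 = 0.041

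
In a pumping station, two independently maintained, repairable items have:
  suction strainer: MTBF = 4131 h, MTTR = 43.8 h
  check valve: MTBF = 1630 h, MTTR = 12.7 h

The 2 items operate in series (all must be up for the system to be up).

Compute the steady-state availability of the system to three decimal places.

A(suction strainer) = MTBF/(MTBF+MTTR) = 4131/(4131+43.8) = 0.989508
A(check valve) = MTBF/(MTBF+MTTR) = 1630/(1630+12.7) = 0.992269
Series availability: 0.989508 × 0.992269 = 0.982

0.982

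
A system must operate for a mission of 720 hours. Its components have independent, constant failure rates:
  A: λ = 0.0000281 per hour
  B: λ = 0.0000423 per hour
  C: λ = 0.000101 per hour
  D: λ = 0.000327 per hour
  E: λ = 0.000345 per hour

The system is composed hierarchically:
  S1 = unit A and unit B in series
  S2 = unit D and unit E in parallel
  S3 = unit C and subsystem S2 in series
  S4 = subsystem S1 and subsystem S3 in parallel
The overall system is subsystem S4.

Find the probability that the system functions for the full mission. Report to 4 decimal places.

R(A) = exp(−0.0000281 × 720) = 0.979971
R(B) = exp(−0.0000423 × 720) = 0.970003
R(C) = exp(−0.000101 × 720) = 0.929861
R(D) = exp(−0.000327 × 720) = 0.790223
R(E) = exp(−0.000345 × 720) = 0.780048
Series (A and B): 0.979971 × 0.970003 = 0.950575
Parallel (D and E): 1 − (1 − 0.790223)(1 − 0.780048) = 0.953859
Series (C and [0.953859]): 0.929861 × 0.953859 = 0.886956
Parallel ([0.950575] and [0.886956]): 1 − (1 − 0.950575)(1 − 0.886956) = 0.9944

0.9944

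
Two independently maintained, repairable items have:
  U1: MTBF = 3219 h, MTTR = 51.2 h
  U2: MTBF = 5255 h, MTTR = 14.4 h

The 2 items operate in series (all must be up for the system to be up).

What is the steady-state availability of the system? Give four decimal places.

A(U1) = MTBF/(MTBF+MTTR) = 3219/(3219+51.2) = 0.984343
A(U2) = MTBF/(MTBF+MTTR) = 5255/(5255+14.4) = 0.997267
Series availability: 0.984343 × 0.997267 = 0.9817

0.9817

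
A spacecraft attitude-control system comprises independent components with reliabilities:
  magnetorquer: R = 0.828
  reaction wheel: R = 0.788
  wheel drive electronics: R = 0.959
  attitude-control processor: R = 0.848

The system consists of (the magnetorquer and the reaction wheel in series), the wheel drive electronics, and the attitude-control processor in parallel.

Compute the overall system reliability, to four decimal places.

0.9978

Series (magnetorquer and reaction wheel): 0.828000 × 0.788000 = 0.652464
Parallel ([0.652464], wheel drive electronics, and attitude-control processor): 1 − (1 − 0.652464)(1 − 0.959000)(1 − 0.848000) = 0.9978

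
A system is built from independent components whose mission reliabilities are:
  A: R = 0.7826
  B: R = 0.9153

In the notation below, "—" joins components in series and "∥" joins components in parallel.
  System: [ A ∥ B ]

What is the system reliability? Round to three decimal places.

0.982

Parallel (A and B): 1 − (1 − 0.78260)(1 − 0.91530) = 0.982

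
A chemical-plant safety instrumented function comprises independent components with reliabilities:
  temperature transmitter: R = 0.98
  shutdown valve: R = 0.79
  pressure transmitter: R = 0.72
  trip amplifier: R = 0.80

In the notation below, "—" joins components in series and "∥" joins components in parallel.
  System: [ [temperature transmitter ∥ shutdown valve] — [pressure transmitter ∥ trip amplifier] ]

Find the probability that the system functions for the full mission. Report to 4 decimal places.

Parallel (temperature transmitter and shutdown valve): 1 − (1 − 0.980000)(1 − 0.790000) = 0.995800
Parallel (pressure transmitter and trip amplifier): 1 − (1 − 0.720000)(1 − 0.800000) = 0.944000
Series ([0.995800] and [0.944000]): 0.995800 × 0.944000 = 0.9400

0.9400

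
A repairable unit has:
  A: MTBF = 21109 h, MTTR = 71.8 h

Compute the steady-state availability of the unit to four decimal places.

A(A) = MTBF/(MTBF+MTTR) = 21109/(21109+71.8) = 0.9966

0.9966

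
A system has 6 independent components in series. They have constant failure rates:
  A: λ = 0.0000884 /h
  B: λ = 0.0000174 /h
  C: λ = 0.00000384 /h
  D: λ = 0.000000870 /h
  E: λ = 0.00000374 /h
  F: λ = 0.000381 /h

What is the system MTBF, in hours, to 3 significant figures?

Series of exponential components: λ_sys = Σ λ_i
λ_sys = 0.0000884 + 0.0000174 + 0.00000384 + 0.000000870 + 0.00000374 + 0.000381 = 4.9525e-04 /h
MTBF = 1 / λ_sys = 2020 h

2020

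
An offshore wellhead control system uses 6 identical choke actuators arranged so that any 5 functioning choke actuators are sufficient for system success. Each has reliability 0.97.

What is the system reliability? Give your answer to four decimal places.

R = Σ_{i=5}^{6} C(6,i) p^i (1−p)^{6−i} with p = 0.97
C(6,5)·0.97^5·0.03^1 = 0.154572
C(6,6)·0.97^6·0.03^0 = 0.832972
Sum = 0.9875

0.9875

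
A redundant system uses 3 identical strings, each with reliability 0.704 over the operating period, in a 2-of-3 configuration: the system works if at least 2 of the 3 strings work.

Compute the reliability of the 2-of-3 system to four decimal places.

R = Σ_{i=2}^{3} C(3,i) p^i (1−p)^{3−i} with p = 0.704
C(3,2)·0.704^2·0.296^1 = 0.440107
C(3,3)·0.704^3·0.296^0 = 0.348914
Sum = 0.7890

0.7890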